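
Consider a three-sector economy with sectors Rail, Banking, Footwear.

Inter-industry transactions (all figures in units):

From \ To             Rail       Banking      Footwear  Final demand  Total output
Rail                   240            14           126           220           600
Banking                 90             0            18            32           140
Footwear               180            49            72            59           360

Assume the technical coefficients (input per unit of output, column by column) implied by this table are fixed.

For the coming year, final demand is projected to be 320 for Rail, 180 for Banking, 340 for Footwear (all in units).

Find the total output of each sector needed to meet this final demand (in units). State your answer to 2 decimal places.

Technical coefficients a_ij = z_ij / X_j:
  a_RR = 240/600 = 0.40, a_BR = 90/600 = 0.15, a_FR = 180/600 = 0.30
  a_RB = 14/140 = 0.10, a_BB = 0/140 = 0.00, a_FB = 49/140 = 0.35
  a_RF = 126/360 = 0.35, a_BF = 18/360 = 0.05, a_FF = 72/360 = 0.20
I − A =
  [   0.60    -0.10    -0.35]
  [  -0.15     1.00    -0.05]
  [  -0.30    -0.35     0.80]
Cofactors of I−A, C_ij = (−1)^(i+j)·(minor ij) (rows/columns in the sector order above):
  C_11 = (1.00)(0.80) − (-0.05)(-0.35) = 0.7825
  C_12 = −[(-0.15)(0.80) − (-0.05)(-0.30)] = 0.1350
  C_13 = (-0.15)(-0.35) − (1.00)(-0.30) = 0.3525
  C_21 = −[(-0.10)(0.80) − (-0.35)(-0.35)] = 0.2025
  C_22 = (0.60)(0.80) − (-0.35)(-0.30) = 0.3750
  C_23 = −[(0.60)(-0.35) − (-0.10)(-0.30)] = 0.2400
  C_31 = (-0.10)(-0.05) − (-0.35)(1.00) = 0.3550
  C_32 = −[(0.60)(-0.05) − (-0.35)(-0.15)] = 0.0825
  C_33 = (0.60)(1.00) − (-0.10)(-0.15) = 0.5850
det(I−A) = Σ_j (I−A)_1j·C_1j = (0.60)(0.7825) + (-0.10)(0.1350) + (-0.35)(0.3525) = 0.332625
adj(I−A) = Cᵀ =
  [ 0.7825   0.2025   0.3550]
  [ 0.1350   0.3750   0.0825]
  [ 0.3525   0.2400   0.5850]
(I − A)⁻¹ = adj(I−A) / det(I−A) ≈
  [   2.3525     0.6088     1.0673]
  [   0.4059     1.1274     0.2480]
  [   1.0598     0.7215     1.7587]
x = (I − A)⁻¹ d = adj(I−A)·d / det(I−A), with det(I−A) = 0.332625:
  x_R = (0.7825·320 + 0.2025·180 + 0.3550·340) / 0.332625 = 407.55 / 0.332625 ≈ 1225.25
  x_B = (0.1350·320 + 0.3750·180 + 0.0825·340) / 0.332625 = 138.75 / 0.332625 ≈ 417.14
  x_F = (0.3525·320 + 0.2400·180 + 0.5850·340) / 0.332625 = 354.90 / 0.332625 ≈ 1066.97

x_R = 1225.25, x_B = 417.14, x_F = 1066.97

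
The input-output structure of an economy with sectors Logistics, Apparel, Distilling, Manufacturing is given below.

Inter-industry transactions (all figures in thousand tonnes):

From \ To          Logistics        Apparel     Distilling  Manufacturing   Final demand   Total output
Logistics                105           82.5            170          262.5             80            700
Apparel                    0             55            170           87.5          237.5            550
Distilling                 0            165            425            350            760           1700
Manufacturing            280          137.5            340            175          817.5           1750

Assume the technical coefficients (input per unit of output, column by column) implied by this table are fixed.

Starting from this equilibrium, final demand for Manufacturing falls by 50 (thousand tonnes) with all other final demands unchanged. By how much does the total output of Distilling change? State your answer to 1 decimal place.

Technical coefficients a_ij = z_ij / X_j:
  a_LL = 105/700 = 0.15, a_AL = 0/700 = 0.00, a_DL = 0/700 = 0.00, a_ML = 280/700 = 0.40
  a_LA = 82.5/550 = 0.15, a_AA = 55/550 = 0.10, a_DA = 165/550 = 0.30, a_MA = 137.5/550 = 0.25
  a_LD = 170/1700 = 0.10, a_AD = 170/1700 = 0.10, a_DD = 425/1700 = 0.25, a_MD = 340/1700 = 0.20
  a_LM = 262.5/1750 = 0.15, a_AM = 87.5/1750 = 0.05, a_DM = 350/1750 = 0.20, a_MM = 175/1750 = 0.10
I − A =
  [   0.85    -0.15    -0.10    -0.15]
  [   0.00     0.90    -0.10    -0.05]
  [   0.00    -0.30     0.75    -0.20]
  [  -0.40    -0.25    -0.20     0.90]
Compute the cofactors C_ij = (−1)^(i+j)·(3×3 minor ij) of I−A; the adjugate is their transpose:
adj(I−A) = Cᵀ =
  [ 0.527125   0.164375   0.125500   0.124875]
  [ 0.023000   0.486750   0.081000   0.048875]
  [ 0.078000   0.266000   0.620875   0.165750]
  [ 0.258000   0.267375   0.216250   0.548250]
det(I−A) = Σ_j (I−A)_1j·C_1j = (0.85)(0.527125) + (-0.15)(0.023000) + (-0.10)(0.078000) + (-0.15)(0.258000) = 0.39810625
(I − A)⁻¹ = adj(I−A) / det(I−A) ≈
  [   1.3241     0.4129     0.3152     0.3137]
  [   0.0578     1.2227     0.2035     0.1228]
  [   0.1959     0.6682     1.5596     0.4163]
  [   0.6481     0.6716     0.5432     1.3771]
Δx = (I − A)⁻¹ Δd with Δd having -50 in the Manufacturing component and 0 elsewhere.
So Δx_D = L_DM · (-50), where L_DM = adj(I−A)_DM / det(I−A) = 0.165750 / 0.39810625.
Δx_D = 0.165750 × (-50) / 0.39810625 = -8.2875 / 0.39810625 ≈ -20.8.

Δx_D = -20.8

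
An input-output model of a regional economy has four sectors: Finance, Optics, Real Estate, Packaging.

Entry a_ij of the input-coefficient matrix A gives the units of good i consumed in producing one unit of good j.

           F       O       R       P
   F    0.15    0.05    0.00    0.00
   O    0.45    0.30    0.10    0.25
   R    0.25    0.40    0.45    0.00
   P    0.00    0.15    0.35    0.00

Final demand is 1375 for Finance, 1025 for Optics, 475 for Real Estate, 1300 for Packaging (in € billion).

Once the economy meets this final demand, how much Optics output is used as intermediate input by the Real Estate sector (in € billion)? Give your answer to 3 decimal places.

z_OR = 522.338

I − A =
  [   0.85    -0.05     0.00     0.00]
  [  -0.45     0.70    -0.10    -0.25]
  [  -0.25    -0.40     0.55     0.00]
  [   0.00    -0.15    -0.35     1.00]
Compute the cofactors C_ij = (−1)^(i+j)·(3×3 minor ij) of I−A; the adjugate is their transpose:
adj(I−A) = Cᵀ =
  [ 0.289375   0.027500   0.009375   0.006875]
  [ 0.294375   0.467500   0.159375   0.116875]
  [ 0.345625   0.352500   0.540625   0.088125]
  [ 0.165125   0.193500   0.213125   0.279625]
det(I−A) = Σ_j (I−A)_1j·C_1j = (0.85)(0.289375) + (-0.05)(0.294375) + (0.00)(0.345625) + (0.00)(0.165125) = 0.23125
(I − A)⁻¹ = adj(I−A) / det(I−A) ≈
  [   1.2514     0.1189     0.0405     0.0297]
  [   1.2730     2.0216     0.6892     0.5054]
  [   1.4946     1.5243     2.3378     0.3811]
  [   0.7141     0.8368     0.9216     1.2092]
First solve x = (I − A)⁻¹ d = adj(I−A)·d / det(I−A); in particular x_R = (0.345625·1375 + 0.352500·1025 + 0.540625·475 + 0.088125·1300) / 0.23125 = 1207.90625 / 0.23125 ≈ 5223.37838.
Intermediate flow from O to R: z_OR = a_OR · x_R = 0.10 × 1207.90625 / 0.23125 = 120.790625 / 0.23125 ≈ 522.338.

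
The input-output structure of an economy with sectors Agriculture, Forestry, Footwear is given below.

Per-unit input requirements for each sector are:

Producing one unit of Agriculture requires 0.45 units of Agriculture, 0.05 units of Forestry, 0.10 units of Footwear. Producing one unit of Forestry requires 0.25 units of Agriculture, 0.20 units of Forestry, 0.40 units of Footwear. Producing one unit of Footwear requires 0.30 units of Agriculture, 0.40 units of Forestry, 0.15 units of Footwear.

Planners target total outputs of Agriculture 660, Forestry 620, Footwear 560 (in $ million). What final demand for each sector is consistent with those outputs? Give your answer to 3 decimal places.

I − A =
  [   0.55    -0.25    -0.30]
  [  -0.05     0.80    -0.40]
  [  -0.10    -0.40     0.85]
d = (I − A) x:
  d_1 = (+0.55)·660 + (-0.25)·620 + (-0.30)·560 = 40.000
  d_2 = (-0.05)·660 + (+0.80)·620 + (-0.40)·560 = 239.000
  d_3 = (-0.10)·660 + (-0.40)·620 + (+0.85)·560 = 162.000

d_1 = 40.000, d_2 = 239.000, d_3 = 162.000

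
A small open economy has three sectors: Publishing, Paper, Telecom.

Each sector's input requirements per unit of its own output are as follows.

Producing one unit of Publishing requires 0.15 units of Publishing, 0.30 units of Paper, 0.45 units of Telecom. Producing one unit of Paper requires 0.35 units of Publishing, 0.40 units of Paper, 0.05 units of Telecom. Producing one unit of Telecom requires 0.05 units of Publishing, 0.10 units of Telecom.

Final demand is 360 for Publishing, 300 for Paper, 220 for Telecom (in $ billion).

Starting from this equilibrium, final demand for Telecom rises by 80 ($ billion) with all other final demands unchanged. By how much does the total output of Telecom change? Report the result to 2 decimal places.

I − A =
  [   0.85    -0.35    -0.05]
  [  -0.30     0.60     0.00]
  [  -0.45    -0.05     0.90]
Cofactors of I−A, C_ij = (−1)^(i+j)·(minor ij) (rows/columns in the sector order above):
  C_11 = (0.60)(0.90) − (0.00)(-0.05) = 0.5400
  C_12 = −[(-0.30)(0.90) − (0.00)(-0.45)] = 0.2700
  C_13 = (-0.30)(-0.05) − (0.60)(-0.45) = 0.2850
  C_21 = −[(-0.35)(0.90) − (-0.05)(-0.05)] = 0.3175
  C_22 = (0.85)(0.90) − (-0.05)(-0.45) = 0.7425
  C_23 = −[(0.85)(-0.05) − (-0.35)(-0.45)] = 0.2000
  C_31 = (-0.35)(0.00) − (-0.05)(0.60) = 0.0300
  C_32 = −[(0.85)(0.00) − (-0.05)(-0.30)] = 0.0150
  C_33 = (0.85)(0.60) − (-0.35)(-0.30) = 0.4050
det(I−A) = Σ_j (I−A)_1j·C_1j = (0.85)(0.5400) + (-0.35)(0.2700) + (-0.05)(0.2850) = 0.35025
adj(I−A) = Cᵀ =
  [ 0.5400   0.3175   0.0300]
  [ 0.2700   0.7425   0.0150]
  [ 0.2850   0.2000   0.4050]
(I − A)⁻¹ = adj(I−A) / det(I−A) ≈
  [   1.5418     0.9065     0.0857]
  [   0.7709     2.1199     0.0428]
  [   0.8137     0.5710     1.1563]
Δx = (I − A)⁻¹ Δd with Δd having +80 in the Telecom component and 0 elsewhere.
So Δx_3 = L_33 · (+80), where L_33 = adj(I−A)_33 / det(I−A) = 0.4050 / 0.35025.
Δx_3 = 0.4050 × (+80) / 0.35025 = 32.40 / 0.35025 ≈ 92.51.

Δx_3 = 92.51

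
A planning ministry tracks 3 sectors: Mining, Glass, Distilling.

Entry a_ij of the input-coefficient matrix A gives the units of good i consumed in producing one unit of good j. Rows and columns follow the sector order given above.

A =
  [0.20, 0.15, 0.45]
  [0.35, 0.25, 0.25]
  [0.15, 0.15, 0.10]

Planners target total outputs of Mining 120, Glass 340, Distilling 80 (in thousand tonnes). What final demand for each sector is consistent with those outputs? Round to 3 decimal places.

I − A =
  [   0.80    -0.15    -0.45]
  [  -0.35     0.75    -0.25]
  [  -0.15    -0.15     0.90]
d = (I − A) x:
  d_1 = (+0.80)·120 + (-0.15)·340 + (-0.45)·80 = 9.000
  d_2 = (-0.35)·120 + (+0.75)·340 + (-0.25)·80 = 193.000
  d_3 = (-0.15)·120 + (-0.15)·340 + (+0.90)·80 = 3.000

d_1 = 9.000, d_2 = 193.000, d_3 = 3.000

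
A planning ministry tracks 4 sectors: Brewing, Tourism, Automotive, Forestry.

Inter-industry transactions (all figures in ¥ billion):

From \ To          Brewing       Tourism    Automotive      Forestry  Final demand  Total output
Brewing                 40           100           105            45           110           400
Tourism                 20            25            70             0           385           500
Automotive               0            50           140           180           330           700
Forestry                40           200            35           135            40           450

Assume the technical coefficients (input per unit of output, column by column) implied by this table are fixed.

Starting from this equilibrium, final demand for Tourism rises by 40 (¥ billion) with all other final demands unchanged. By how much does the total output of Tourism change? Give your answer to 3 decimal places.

Δx_2 = 45.140

Technical coefficients a_ij = z_ij / X_j:
  a_11 = 40/400 = 0.10, a_21 = 20/400 = 0.05, a_31 = 0/400 = 0.00, a_41 = 40/400 = 0.10
  a_12 = 100/500 = 0.20, a_22 = 25/500 = 0.05, a_32 = 50/500 = 0.10, a_42 = 200/500 = 0.40
  a_13 = 105/700 = 0.15, a_23 = 70/700 = 0.10, a_33 = 140/700 = 0.20, a_43 = 35/700 = 0.05
  a_14 = 45/450 = 0.10, a_24 = 0/450 = 0.00, a_34 = 180/450 = 0.40, a_44 = 135/450 = 0.30
I − A =
  [   0.90    -0.20    -0.15    -0.10]
  [  -0.05     0.95    -0.10     0.00]
  [   0.00    -0.10     0.80    -0.40]
  [  -0.10    -0.40    -0.05     0.70]
Compute the cofactors C_ij = (−1)^(i+j)·(3×3 minor ij) of I−A; the adjugate is their transpose:
adj(I−A) = Cᵀ =
  [ 0.49000   0.17500   0.12250   0.14000]
  [ 0.03100   0.47200   0.06750   0.04300]
  [ 0.04950   0.21400   0.58000   0.33850]
  [ 0.09125   0.31000   0.09750   0.66625]
det(I−A) = Σ_j (I−A)_1j·C_1j = (0.90)(0.49000) + (-0.20)(0.03100) + (-0.15)(0.04950) + (-0.10)(0.09125) = 0.41825
(I − A)⁻¹ = adj(I−A) / det(I−A) ≈
  [   1.1715     0.4184     0.2929     0.3347]
  [   0.0741     1.1285     0.1614     0.1028]
  [   0.1184     0.5117     1.3867     0.8093]
  [   0.2182     0.7412     0.2331     1.5929]
Δx = (I − A)⁻¹ Δd with Δd having +40 in the Tourism component and 0 elsewhere.
So Δx_2 = L_22 · (+40), where L_22 = adj(I−A)_22 / det(I−A) = 0.47200 / 0.41825.
Δx_2 = 0.47200 × (+40) / 0.41825 = 18.88 / 0.41825 ≈ 45.140.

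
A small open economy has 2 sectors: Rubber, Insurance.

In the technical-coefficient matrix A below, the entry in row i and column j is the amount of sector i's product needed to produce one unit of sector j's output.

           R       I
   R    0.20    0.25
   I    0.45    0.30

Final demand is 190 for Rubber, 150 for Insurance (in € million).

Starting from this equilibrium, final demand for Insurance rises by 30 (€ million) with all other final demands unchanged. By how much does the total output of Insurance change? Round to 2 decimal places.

I − A =
  [   0.80    -0.25]
  [  -0.45     0.70]
det(I−A) = (0.80)(0.70) − (-0.25)(-0.45) = 0.4475
adj(I−A) = [[0.70, 0.25], [0.45, 0.80]]
(I − A)⁻¹ = adj(I−A) / det(I−A) ≈
  [   1.5642     0.5587]
  [   1.0056     1.7877]
Δx = (I − A)⁻¹ Δd with Δd having +30 in the Insurance component and 0 elsewhere.
So Δx_I = L_II · (+30), where L_II = adj(I−A)_II / det(I−A) = 0.80 / 0.4475.
Δx_I = 0.80 × (+30) / 0.4475 = 24.00 / 0.4475 ≈ 53.63.

Δx_I = 53.63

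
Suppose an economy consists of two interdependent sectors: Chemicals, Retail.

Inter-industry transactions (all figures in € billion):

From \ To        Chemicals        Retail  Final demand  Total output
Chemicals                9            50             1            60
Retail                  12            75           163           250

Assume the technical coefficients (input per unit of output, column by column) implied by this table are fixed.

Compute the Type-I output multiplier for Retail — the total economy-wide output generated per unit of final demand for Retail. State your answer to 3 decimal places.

Technical coefficients a_ij = z_ij / X_j:
  a_CC = 9/60 = 0.15, a_RC = 12/60 = 0.20
  a_CR = 50/250 = 0.20, a_RR = 75/250 = 0.30
I − A =
  [   0.85    -0.20]
  [  -0.20     0.70]
det(I−A) = (0.85)(0.70) − (-0.20)(-0.20) = 0.5550
adj(I−A) = [[0.70, 0.20], [0.20, 0.85]]
(I − A)⁻¹ = adj(I−A) / det(I−A) ≈
  [   1.2613     0.3604]
  [   0.3604     1.5315]
The output multiplier for sector j is the column-j sum of the Leontief inverse (I − A)⁻¹ = adj(I−A) / det(I−A).
Column R of adj(I−A): (0.20, 0.85); det(I−A) = 0.5550.
m_R = (0.20 + 0.85) / 0.5550 = 1.05 / 0.5550 ≈ 1.892.

m_R = 1.892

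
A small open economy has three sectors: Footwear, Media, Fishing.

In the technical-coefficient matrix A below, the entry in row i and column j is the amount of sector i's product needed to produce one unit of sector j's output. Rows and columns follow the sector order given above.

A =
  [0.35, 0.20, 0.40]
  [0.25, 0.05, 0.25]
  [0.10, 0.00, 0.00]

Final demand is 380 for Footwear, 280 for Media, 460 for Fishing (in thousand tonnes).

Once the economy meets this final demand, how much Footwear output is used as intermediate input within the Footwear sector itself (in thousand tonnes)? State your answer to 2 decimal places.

z_11 = 410.26

I − A =
  [   0.65    -0.20    -0.40]
  [  -0.25     0.95    -0.25]
  [  -0.10     0.00     1.00]
Cofactors of I−A, C_ij = (−1)^(i+j)·(minor ij) (rows/columns in the sector order above):
  C_11 = (0.95)(1.00) − (-0.25)(0.00) = 0.9500
  C_12 = −[(-0.25)(1.00) − (-0.25)(-0.10)] = 0.2750
  C_13 = (-0.25)(0.00) − (0.95)(-0.10) = 0.0950
  C_21 = −[(-0.20)(1.00) − (-0.40)(0.00)] = 0.2000
  C_22 = (0.65)(1.00) − (-0.40)(-0.10) = 0.6100
  C_23 = −[(0.65)(0.00) − (-0.20)(-0.10)] = 0.0200
  C_31 = (-0.20)(-0.25) − (-0.40)(0.95) = 0.4300
  C_32 = −[(0.65)(-0.25) − (-0.40)(-0.25)] = 0.2625
  C_33 = (0.65)(0.95) − (-0.20)(-0.25) = 0.5675
det(I−A) = Σ_j (I−A)_1j·C_1j = (0.65)(0.9500) + (-0.20)(0.2750) + (-0.40)(0.0950) = 0.5245
adj(I−A) = Cᵀ =
  [ 0.9500   0.2000   0.4300]
  [ 0.2750   0.6100   0.2625]
  [ 0.0950   0.0200   0.5675]
(I − A)⁻¹ = adj(I−A) / det(I−A) ≈
  [   1.8112     0.3813     0.8198]
  [   0.5243     1.1630     0.5005]
  [   0.1811     0.0381     1.0820]
First solve x = (I − A)⁻¹ d = adj(I−A)·d / det(I−A); in particular x_1 = (0.9500·380 + 0.2000·280 + 0.4300·460) / 0.5245 = 614.80 / 0.5245 ≈ 1172.1640.
Intermediate flow from 1 to 1: z_11 = a_11 · x_1 = 0.35 × 614.80 / 0.5245 = 215.18 / 0.5245 ≈ 410.26.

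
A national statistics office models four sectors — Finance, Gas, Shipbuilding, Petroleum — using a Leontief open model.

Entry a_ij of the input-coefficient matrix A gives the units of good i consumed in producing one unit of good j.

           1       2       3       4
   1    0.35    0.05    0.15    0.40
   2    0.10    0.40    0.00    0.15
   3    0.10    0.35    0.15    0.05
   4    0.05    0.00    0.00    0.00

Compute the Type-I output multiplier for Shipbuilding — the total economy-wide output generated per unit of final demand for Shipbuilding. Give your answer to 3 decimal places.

I − A =
  [   0.65    -0.05    -0.15    -0.40]
  [  -0.10     0.60     0.00    -0.15]
  [  -0.10    -0.35     0.85    -0.05]
  [  -0.05     0.00     0.00     1.00]
Compute the cofactors C_ij = (−1)^(i+j)·(3×3 minor ij) of I−A; the adjugate is their transpose:
adj(I−A) = Cᵀ =
  [ 0.510000   0.095000   0.090000   0.222750]
  [ 0.091375   0.520125   0.016125   0.115375]
  [ 0.099125   0.225625   0.372625   0.092125]
  [ 0.025500   0.004750   0.004500   0.313000]
det(I−A) = Σ_j (I−A)_1j·C_1j = (0.65)(0.510000) + (-0.05)(0.091375) + (-0.15)(0.099125) + (-0.40)(0.025500) = 0.3018625
(I − A)⁻¹ = adj(I−A) / det(I−A) ≈
  [   1.6895     0.3147     0.2981     0.7379]
  [   0.3027     1.7231     0.0534     0.3822]
  [   0.3284     0.7474     1.2344     0.3052]
  [   0.0845     0.0157     0.0149     1.0369]
The output multiplier for sector j is the column-j sum of the Leontief inverse (I − A)⁻¹ = adj(I−A) / det(I−A).
Column 3 of adj(I−A): (0.090000, 0.016125, 0.372625, 0.004500); det(I−A) = 0.3018625.
m_3 = (0.090000 + 0.016125 + 0.372625 + 0.004500) / 0.3018625 = 0.48325 / 0.3018625 ≈ 1.601.

m_3 = 1.601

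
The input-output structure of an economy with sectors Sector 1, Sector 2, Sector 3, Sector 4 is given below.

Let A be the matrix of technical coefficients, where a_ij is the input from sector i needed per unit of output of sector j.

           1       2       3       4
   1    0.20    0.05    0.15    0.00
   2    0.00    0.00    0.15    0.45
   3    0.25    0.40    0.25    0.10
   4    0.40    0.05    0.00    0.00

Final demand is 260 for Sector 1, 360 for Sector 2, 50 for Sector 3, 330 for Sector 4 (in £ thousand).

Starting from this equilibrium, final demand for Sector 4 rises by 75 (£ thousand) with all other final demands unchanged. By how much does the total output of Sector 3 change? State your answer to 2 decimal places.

Δx_3 = 36.22

I − A =
  [   0.80    -0.05    -0.15     0.00]
  [   0.00     1.00    -0.15    -0.45]
  [  -0.25    -0.40     0.75    -0.10]
  [  -0.40    -0.05     0.00     1.00]
Compute the cofactors C_ij = (−1)^(i+j)·(3×3 minor ij) of I−A; the adjugate is their transpose:
adj(I−A) = Cᵀ =
  [ 0.672375   0.098250   0.154125   0.059625]
  [ 0.178500   0.556500   0.147000   0.265125]
  [ 0.356375   0.338500   0.773000   0.229625]
  [ 0.277875   0.067125   0.069000   0.512625]
det(I−A) = Σ_j (I−A)_1j·C_1j = (0.80)(0.672375) + (-0.05)(0.178500) + (-0.15)(0.356375) + (0.00)(0.277875) = 0.47551875
(I − A)⁻¹ = adj(I−A) / det(I−A) ≈
  [   1.4140     0.2066     0.3241     0.1254]
  [   0.3754     1.1703     0.3091     0.5575]
  [   0.7494     0.7119     1.6256     0.4829]
  [   0.5844     0.1412     0.1451     1.0780]
Δx = (I − A)⁻¹ Δd with Δd having +75 in the Sector 4 component and 0 elsewhere.
So Δx_3 = L_34 · (+75), where L_34 = adj(I−A)_34 / det(I−A) = 0.229625 / 0.47551875.
Δx_3 = 0.229625 × (+75) / 0.47551875 = 17.221875 / 0.47551875 ≈ 36.22.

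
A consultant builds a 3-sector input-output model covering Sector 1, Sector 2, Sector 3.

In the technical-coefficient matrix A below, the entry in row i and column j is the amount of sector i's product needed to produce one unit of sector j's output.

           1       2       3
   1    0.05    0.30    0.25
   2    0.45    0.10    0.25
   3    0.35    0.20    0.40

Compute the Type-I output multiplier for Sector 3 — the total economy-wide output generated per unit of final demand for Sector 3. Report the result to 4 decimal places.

m_3 = 5.3307

I − A =
  [   0.95    -0.30    -0.25]
  [  -0.45     0.90    -0.25]
  [  -0.35    -0.20     0.60]
Cofactors of I−A, C_ij = (−1)^(i+j)·(minor ij) (rows/columns in the sector order above):
  C_11 = (0.90)(0.60) − (-0.25)(-0.20) = 0.4900
  C_12 = −[(-0.45)(0.60) − (-0.25)(-0.35)] = 0.3575
  C_13 = (-0.45)(-0.20) − (0.90)(-0.35) = 0.4050
  C_21 = −[(-0.30)(0.60) − (-0.25)(-0.20)] = 0.2300
  C_22 = (0.95)(0.60) − (-0.25)(-0.35) = 0.4825
  C_23 = −[(0.95)(-0.20) − (-0.30)(-0.35)] = 0.2950
  C_31 = (-0.30)(-0.25) − (-0.25)(0.90) = 0.3000
  C_32 = −[(0.95)(-0.25) − (-0.25)(-0.45)] = 0.3500
  C_33 = (0.95)(0.90) − (-0.30)(-0.45) = 0.7200
det(I−A) = Σ_j (I−A)_1j·C_1j = (0.95)(0.4900) + (-0.30)(0.3575) + (-0.25)(0.4050) = 0.2570
adj(I−A) = Cᵀ =
  [ 0.4900   0.2300   0.3000]
  [ 0.3575   0.4825   0.3500]
  [ 0.4050   0.2950   0.7200]
(I − A)⁻¹ = adj(I−A) / det(I−A) ≈
  [   1.90661     0.89494     1.16732]
  [   1.39105     1.87743     1.36187]
  [   1.57588     1.14786     2.80156]
The output multiplier for sector j is the column-j sum of the Leontief inverse (I − A)⁻¹ = adj(I−A) / det(I−A).
Column 3 of adj(I−A): (0.3000, 0.3500, 0.7200); det(I−A) = 0.2570.
m_3 = (0.3000 + 0.3500 + 0.7200) / 0.2570 = 1.37 / 0.2570 ≈ 5.3307.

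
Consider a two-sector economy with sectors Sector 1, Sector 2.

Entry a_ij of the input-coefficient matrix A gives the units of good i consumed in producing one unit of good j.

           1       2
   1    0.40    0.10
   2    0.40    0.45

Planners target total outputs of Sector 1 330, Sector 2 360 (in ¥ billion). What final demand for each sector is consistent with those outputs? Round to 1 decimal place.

d_1 = 162.0, d_2 = 66.0

I − A =
  [   0.60    -0.10]
  [  -0.40     0.55]
d = (I − A) x:
  d_1 = (+0.60)·330 + (-0.10)·360 = 162.0
  d_2 = (-0.40)·330 + (+0.55)·360 = 66.0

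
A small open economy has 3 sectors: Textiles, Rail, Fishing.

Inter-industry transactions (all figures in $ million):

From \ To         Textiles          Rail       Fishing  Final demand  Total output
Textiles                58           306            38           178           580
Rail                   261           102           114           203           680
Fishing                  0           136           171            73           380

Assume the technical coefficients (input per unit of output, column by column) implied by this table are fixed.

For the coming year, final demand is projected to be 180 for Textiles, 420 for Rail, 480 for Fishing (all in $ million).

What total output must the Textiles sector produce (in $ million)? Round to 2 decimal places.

Technical coefficients a_ij = z_ij / X_j:
  a_11 = 58/580 = 0.10, a_21 = 261/580 = 0.45, a_31 = 0/580 = 0.00
  a_12 = 306/680 = 0.45, a_22 = 102/680 = 0.15, a_32 = 136/680 = 0.20
  a_13 = 38/380 = 0.10, a_23 = 114/380 = 0.30, a_33 = 171/380 = 0.45
I − A =
  [   0.90    -0.45    -0.10]
  [  -0.45     0.85    -0.30]
  [   0.00    -0.20     0.55]
Cofactors of I−A, C_ij = (−1)^(i+j)·(minor ij) (rows/columns in the sector order above):
  C_11 = (0.85)(0.55) − (-0.30)(-0.20) = 0.4075
  C_12 = −[(-0.45)(0.55) − (-0.30)(0.00)] = 0.2475
  C_13 = (-0.45)(-0.20) − (0.85)(0.00) = 0.0900
  C_21 = −[(-0.45)(0.55) − (-0.10)(-0.20)] = 0.2675
  C_22 = (0.90)(0.55) − (-0.10)(0.00) = 0.4950
  C_23 = −[(0.90)(-0.20) − (-0.45)(0.00)] = 0.1800
  C_31 = (-0.45)(-0.30) − (-0.10)(0.85) = 0.2200
  C_32 = −[(0.90)(-0.30) − (-0.10)(-0.45)] = 0.3150
  C_33 = (0.90)(0.85) − (-0.45)(-0.45) = 0.5625
det(I−A) = Σ_j (I−A)_1j·C_1j = (0.90)(0.4075) + (-0.45)(0.2475) + (-0.10)(0.0900) = 0.246375
adj(I−A) = Cᵀ =
  [ 0.4075   0.2675   0.2200]
  [ 0.2475   0.4950   0.3150]
  [ 0.0900   0.1800   0.5625]
(I − A)⁻¹ = adj(I−A) / det(I−A) ≈
  [   1.6540     1.0857     0.8929]
  [   1.0046     2.0091     1.2785]
  [   0.3653     0.7306     2.2831]
x = (I − A)⁻¹ d = adj(I−A)·d / det(I−A), with det(I−A) = 0.246375:
  x_1 = (0.4075·180 + 0.2675·420 + 0.2200·480) / 0.246375 = 291.30 / 0.246375 ≈ 1182.34
  x_2 = (0.2475·180 + 0.4950·420 + 0.3150·480) / 0.246375 = 403.65 / 0.246375 ≈ 1638.36
  x_3 = (0.0900·180 + 0.1800·420 + 0.5625·480) / 0.246375 = 361.80 / 0.246375 ≈ 1468.49

x_1 = 1182.34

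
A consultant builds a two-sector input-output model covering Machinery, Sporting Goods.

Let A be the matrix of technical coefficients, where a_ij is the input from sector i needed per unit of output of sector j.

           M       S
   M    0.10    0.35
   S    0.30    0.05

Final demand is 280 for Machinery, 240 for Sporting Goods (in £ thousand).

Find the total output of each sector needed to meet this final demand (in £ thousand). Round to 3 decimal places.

I − A =
  [   0.90    -0.35]
  [  -0.30     0.95]
det(I−A) = (0.90)(0.95) − (-0.35)(-0.30) = 0.7500
adj(I−A) = [[0.95, 0.35], [0.30, 0.90]]
(I − A)⁻¹ = adj(I−A) / det(I−A) ≈
  [   1.2667     0.4667]
  [   0.4000     1.2000]
x = (I − A)⁻¹ d = adj(I−A)·d / det(I−A), with det(I−A) = 0.7500:
  x_M = (0.95·280 + 0.35·240) / 0.7500 = 350.00 / 0.7500 ≈ 466.667
  x_S = (0.30·280 + 0.90·240) / 0.7500 = 300.00 / 0.7500 = 400.000

x_M = 466.667, x_S = 400.000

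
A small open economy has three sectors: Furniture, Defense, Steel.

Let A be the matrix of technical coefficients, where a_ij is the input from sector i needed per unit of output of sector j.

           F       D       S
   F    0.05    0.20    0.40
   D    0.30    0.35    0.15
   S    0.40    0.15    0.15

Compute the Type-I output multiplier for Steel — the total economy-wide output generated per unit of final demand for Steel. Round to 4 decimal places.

I − A =
  [   0.95    -0.20    -0.40]
  [  -0.30     0.65    -0.15]
  [  -0.40    -0.15     0.85]
Cofactors of I−A, C_ij = (−1)^(i+j)·(minor ij) (rows/columns in the sector order above):
  C_11 = (0.65)(0.85) − (-0.15)(-0.15) = 0.5300
  C_12 = −[(-0.30)(0.85) − (-0.15)(-0.40)] = 0.3150
  C_13 = (-0.30)(-0.15) − (0.65)(-0.40) = 0.3050
  C_21 = −[(-0.20)(0.85) − (-0.40)(-0.15)] = 0.2300
  C_22 = (0.95)(0.85) − (-0.40)(-0.40) = 0.6475
  C_23 = −[(0.95)(-0.15) − (-0.20)(-0.40)] = 0.2225
  C_31 = (-0.20)(-0.15) − (-0.40)(0.65) = 0.2900
  C_32 = −[(0.95)(-0.15) − (-0.40)(-0.30)] = 0.2625
  C_33 = (0.95)(0.65) − (-0.20)(-0.30) = 0.5575
det(I−A) = Σ_j (I−A)_1j·C_1j = (0.95)(0.5300) + (-0.20)(0.3150) + (-0.40)(0.3050) = 0.3185
adj(I−A) = Cᵀ =
  [ 0.5300   0.2300   0.2900]
  [ 0.3150   0.6475   0.2625]
  [ 0.3050   0.2225   0.5575]
(I − A)⁻¹ = adj(I−A) / det(I−A) ≈
  [   1.66405     0.72214     0.91052]
  [   0.98901     2.03297     0.82418]
  [   0.95761     0.69859     1.75039]
The output multiplier for sector j is the column-j sum of the Leontief inverse (I − A)⁻¹ = adj(I−A) / det(I−A).
Column S of adj(I−A): (0.2900, 0.2625, 0.5575); det(I−A) = 0.3185.
m_S = (0.2900 + 0.2625 + 0.5575) / 0.3185 = 1.11 / 0.3185 ≈ 3.4851.

m_S = 3.4851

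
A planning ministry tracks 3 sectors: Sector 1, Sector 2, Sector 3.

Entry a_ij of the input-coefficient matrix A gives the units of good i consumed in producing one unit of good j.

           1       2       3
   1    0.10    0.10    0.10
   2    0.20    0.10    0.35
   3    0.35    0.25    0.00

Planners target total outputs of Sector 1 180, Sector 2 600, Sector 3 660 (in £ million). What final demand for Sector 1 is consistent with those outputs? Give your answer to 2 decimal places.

I − A =
  [   0.90    -0.10    -0.10]
  [  -0.20     0.90    -0.35]
  [  -0.35    -0.25     1.00]
d = (I − A) x:
  d_1 = (+0.90)·180 + (-0.10)·600 + (-0.10)·660 = 36.00
  d_2 = (-0.20)·180 + (+0.90)·600 + (-0.35)·660 = 273.00
  d_3 = (-0.35)·180 + (-0.25)·600 + (+1.00)·660 = 447.00

d_1 = 36.00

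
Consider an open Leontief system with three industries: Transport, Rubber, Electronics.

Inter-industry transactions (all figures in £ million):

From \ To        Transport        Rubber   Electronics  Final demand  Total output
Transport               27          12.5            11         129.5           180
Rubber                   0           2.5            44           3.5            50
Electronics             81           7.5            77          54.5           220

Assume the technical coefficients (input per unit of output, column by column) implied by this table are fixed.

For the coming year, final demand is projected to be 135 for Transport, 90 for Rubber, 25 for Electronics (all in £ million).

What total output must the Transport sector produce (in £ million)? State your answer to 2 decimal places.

x_T = 213.06

Technical coefficients a_ij = z_ij / X_j:
  a_TT = 27/180 = 0.15, a_RT = 0/180 = 0.00, a_ET = 81/180 = 0.45
  a_TR = 12.5/50 = 0.25, a_RR = 2.5/50 = 0.05, a_ER = 7.5/50 = 0.15
  a_TE = 11/220 = 0.05, a_RE = 44/220 = 0.20, a_EE = 77/220 = 0.35
I − A =
  [   0.85    -0.25    -0.05]
  [   0.00     0.95    -0.20]
  [  -0.45    -0.15     0.65]
Cofactors of I−A, C_ij = (−1)^(i+j)·(minor ij) (rows/columns in the sector order above):
  C_11 = (0.95)(0.65) − (-0.20)(-0.15) = 0.5875
  C_12 = −[(0.00)(0.65) − (-0.20)(-0.45)] = 0.0900
  C_13 = (0.00)(-0.15) − (0.95)(-0.45) = 0.4275
  C_21 = −[(-0.25)(0.65) − (-0.05)(-0.15)] = 0.1700
  C_22 = (0.85)(0.65) − (-0.05)(-0.45) = 0.5300
  C_23 = −[(0.85)(-0.15) − (-0.25)(-0.45)] = 0.2400
  C_31 = (-0.25)(-0.20) − (-0.05)(0.95) = 0.0975
  C_32 = −[(0.85)(-0.20) − (-0.05)(0.00)] = 0.1700
  C_33 = (0.85)(0.95) − (-0.25)(0.00) = 0.8075
det(I−A) = Σ_j (I−A)_1j·C_1j = (0.85)(0.5875) + (-0.25)(0.0900) + (-0.05)(0.4275) = 0.4555
adj(I−A) = Cᵀ =
  [ 0.5875   0.1700   0.0975]
  [ 0.0900   0.5300   0.1700]
  [ 0.4275   0.2400   0.8075]
(I − A)⁻¹ = adj(I−A) / det(I−A) ≈
  [   1.2898     0.3732     0.2141]
  [   0.1976     1.1636     0.3732]
  [   0.9385     0.5269     1.7728]
x = (I − A)⁻¹ d = adj(I−A)·d / det(I−A), with det(I−A) = 0.4555:
  x_T = (0.5875·135 + 0.1700·90 + 0.0975·25) / 0.4555 = 97.05 / 0.4555 ≈ 213.06
  x_R = (0.0900·135 + 0.5300·90 + 0.1700·25) / 0.4555 = 64.10 / 0.4555 ≈ 140.72
  x_E = (0.4275·135 + 0.2400·90 + 0.8075·25) / 0.4555 = 99.50 / 0.4555 ≈ 218.44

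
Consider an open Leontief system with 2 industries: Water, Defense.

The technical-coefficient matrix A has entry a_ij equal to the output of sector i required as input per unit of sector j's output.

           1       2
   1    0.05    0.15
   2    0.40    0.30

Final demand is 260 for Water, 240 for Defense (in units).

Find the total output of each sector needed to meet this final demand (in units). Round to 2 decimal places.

x_1 = 360.33, x_2 = 548.76

I − A =
  [   0.95    -0.15]
  [  -0.40     0.70]
det(I−A) = (0.95)(0.70) − (-0.15)(-0.40) = 0.6050
adj(I−A) = [[0.70, 0.15], [0.40, 0.95]]
(I − A)⁻¹ = adj(I−A) / det(I−A) ≈
  [   1.1570     0.2479]
  [   0.6612     1.5702]
x = (I − A)⁻¹ d = adj(I−A)·d / det(I−A), with det(I−A) = 0.6050:
  x_1 = (0.70·260 + 0.15·240) / 0.6050 = 218.00 / 0.6050 ≈ 360.33
  x_2 = (0.40·260 + 0.95·240) / 0.6050 = 332.00 / 0.6050 ≈ 548.76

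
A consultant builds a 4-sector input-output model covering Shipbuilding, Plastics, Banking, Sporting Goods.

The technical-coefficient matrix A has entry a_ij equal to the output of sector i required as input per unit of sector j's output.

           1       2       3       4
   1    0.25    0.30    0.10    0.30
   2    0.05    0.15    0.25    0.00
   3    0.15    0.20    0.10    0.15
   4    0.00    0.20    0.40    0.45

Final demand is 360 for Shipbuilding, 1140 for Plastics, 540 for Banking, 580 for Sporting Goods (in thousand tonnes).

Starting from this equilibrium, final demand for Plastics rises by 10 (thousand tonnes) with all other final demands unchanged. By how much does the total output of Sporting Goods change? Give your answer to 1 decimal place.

Δx_4 = 10.0

I − A =
  [   0.75    -0.30    -0.10    -0.30]
  [  -0.05     0.85    -0.25     0.00]
  [  -0.15    -0.20     0.90    -0.15]
  [   0.00    -0.20    -0.40     0.55]
Compute the cofactors C_ij = (−1)^(i+j)·(3×3 minor ij) of I−A; the adjugate is their transpose:
adj(I−A) = Cᵀ =
  [ 0.334750   0.222500   0.205000   0.238500]
  [ 0.042375   0.300000   0.111875   0.053625]
  [ 0.077125   0.138750   0.339375   0.134625]
  [ 0.071500   0.210000   0.287500   0.497750]
det(I−A) = Σ_j (I−A)_1j·C_1j = (0.75)(0.334750) + (-0.30)(0.042375) + (-0.10)(0.077125) + (-0.30)(0.071500) = 0.2091875
(I − A)⁻¹ = adj(I−A) / det(I−A) ≈
  [   1.6002     1.0636     0.9800     1.1401]
  [   0.2026     1.4341     0.5348     0.2563]
  [   0.3687     0.6633     1.6223     0.6436]
  [   0.3418     1.0039     1.3744     2.3794]
Δx = (I − A)⁻¹ Δd with Δd having +10 in the Plastics component and 0 elsewhere.
So Δx_4 = L_42 · (+10), where L_42 = adj(I−A)_42 / det(I−A) = 0.210000 / 0.2091875.
Δx_4 = 0.210000 × (+10) / 0.2091875 = 2.10 / 0.2091875 ≈ 10.0.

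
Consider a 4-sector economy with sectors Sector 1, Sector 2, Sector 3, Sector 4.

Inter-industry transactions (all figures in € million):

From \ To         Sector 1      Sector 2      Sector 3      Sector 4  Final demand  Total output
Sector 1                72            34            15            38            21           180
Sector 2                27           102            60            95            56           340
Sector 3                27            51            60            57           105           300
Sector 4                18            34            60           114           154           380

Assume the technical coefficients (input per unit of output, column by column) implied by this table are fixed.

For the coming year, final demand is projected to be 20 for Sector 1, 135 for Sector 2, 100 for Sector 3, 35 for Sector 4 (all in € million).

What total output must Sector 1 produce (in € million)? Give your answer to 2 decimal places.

Technical coefficients a_ij = z_ij / X_j:
  a_11 = 72/180 = 0.40, a_21 = 27/180 = 0.15, a_31 = 27/180 = 0.15, a_41 = 18/180 = 0.10
  a_12 = 34/340 = 0.10, a_22 = 102/340 = 0.30, a_32 = 51/340 = 0.15, a_42 = 34/340 = 0.10
  a_13 = 15/300 = 0.05, a_23 = 60/300 = 0.20, a_33 = 60/300 = 0.20, a_43 = 60/300 = 0.20
  a_14 = 38/380 = 0.10, a_24 = 95/380 = 0.25, a_34 = 57/380 = 0.15, a_44 = 114/380 = 0.30
I − A =
  [   0.60    -0.10    -0.05    -0.10]
  [  -0.15     0.70    -0.20    -0.25]
  [  -0.15    -0.15     0.80    -0.15]
  [  -0.10    -0.10    -0.20     0.70]
Compute the cofactors C_ij = (−1)^(i+j)·(3×3 minor ij) of I−A; the adjugate is their transpose:
adj(I−A) = Cᵀ =
  [ 0.319500   0.070000   0.058250   0.083125]
  [ 0.131000   0.301000   0.121500   0.152250]
  [ 0.102000   0.084000   0.257500   0.099750]
  [ 0.093500   0.077000   0.099250   0.296625]
det(I−A) = Σ_j (I−A)_1j·C_1j = (0.60)(0.319500) + (-0.10)(0.131000) + (-0.05)(0.102000) + (-0.10)(0.093500) = 0.16415
(I − A)⁻¹ = adj(I−A) / det(I−A) ≈
  [   1.9464     0.4264     0.3549     0.5064]
  [   0.7981     1.8337     0.7402     0.9275]
  [   0.6214     0.5117     1.5687     0.6077]
  [   0.5696     0.4691     0.6046     1.8070]
x = (I − A)⁻¹ d = adj(I−A)·d / det(I−A), with det(I−A) = 0.16415:
  x_1 = (0.319500·20 + 0.070000·135 + 0.058250·100 + 0.083125·35) / 0.16415 = 24.574375 / 0.16415 ≈ 149.71
  x_2 = (0.131000·20 + 0.301000·135 + 0.121500·100 + 0.152250·35) / 0.16415 = 60.73375 / 0.16415 ≈ 369.99
  x_3 = (0.102000·20 + 0.084000·135 + 0.257500·100 + 0.099750·35) / 0.16415 = 42.62125 / 0.16415 ≈ 259.65
  x_4 = (0.093500·20 + 0.077000·135 + 0.099250·100 + 0.296625·35) / 0.16415 = 32.571875 / 0.16415 ≈ 198.43

x_1 = 149.71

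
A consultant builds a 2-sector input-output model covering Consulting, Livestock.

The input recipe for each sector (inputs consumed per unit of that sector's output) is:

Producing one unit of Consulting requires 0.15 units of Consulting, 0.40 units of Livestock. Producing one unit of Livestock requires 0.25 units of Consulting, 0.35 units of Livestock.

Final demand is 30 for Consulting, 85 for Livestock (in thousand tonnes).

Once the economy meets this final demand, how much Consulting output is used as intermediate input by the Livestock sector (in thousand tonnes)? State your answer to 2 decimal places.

I − A =
  [   0.85    -0.25]
  [  -0.40     0.65]
det(I−A) = (0.85)(0.65) − (-0.25)(-0.40) = 0.4525
adj(I−A) = [[0.65, 0.25], [0.40, 0.85]]
(I − A)⁻¹ = adj(I−A) / det(I−A) ≈
  [   1.4365     0.5525]
  [   0.8840     1.8785]
First solve x = (I − A)⁻¹ d = adj(I−A)·d / det(I−A); in particular x_2 = (0.40·30 + 0.85·85) / 0.4525 = 84.25 / 0.4525 ≈ 186.1878.
Intermediate flow from 1 to 2: z_12 = a_12 · x_2 = 0.25 × 84.25 / 0.4525 = 21.0625 / 0.4525 ≈ 46.55.

z_12 = 46.55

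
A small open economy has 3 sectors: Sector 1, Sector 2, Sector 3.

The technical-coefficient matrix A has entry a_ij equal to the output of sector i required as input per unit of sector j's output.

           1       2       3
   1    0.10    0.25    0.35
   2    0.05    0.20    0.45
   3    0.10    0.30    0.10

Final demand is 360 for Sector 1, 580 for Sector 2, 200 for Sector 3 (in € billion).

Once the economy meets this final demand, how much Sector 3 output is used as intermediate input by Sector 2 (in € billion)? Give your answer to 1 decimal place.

z_32 = 361.0

I − A =
  [   0.90    -0.25    -0.35]
  [  -0.05     0.80    -0.45]
  [  -0.10    -0.30     0.90]
Cofactors of I−A, C_ij = (−1)^(i+j)·(minor ij) (rows/columns in the sector order above):
  C_11 = (0.80)(0.90) − (-0.45)(-0.30) = 0.5850
  C_12 = −[(-0.05)(0.90) − (-0.45)(-0.10)] = 0.0900
  C_13 = (-0.05)(-0.30) − (0.80)(-0.10) = 0.0950
  C_21 = −[(-0.25)(0.90) − (-0.35)(-0.30)] = 0.3300
  C_22 = (0.90)(0.90) − (-0.35)(-0.10) = 0.7750
  C_23 = −[(0.90)(-0.30) − (-0.25)(-0.10)] = 0.2950
  C_31 = (-0.25)(-0.45) − (-0.35)(0.80) = 0.3925
  C_32 = −[(0.90)(-0.45) − (-0.35)(-0.05)] = 0.4225
  C_33 = (0.90)(0.80) − (-0.25)(-0.05) = 0.7075
det(I−A) = Σ_j (I−A)_1j·C_1j = (0.90)(0.5850) + (-0.25)(0.0900) + (-0.35)(0.0950) = 0.47075
adj(I−A) = Cᵀ =
  [ 0.5850   0.3300   0.3925]
  [ 0.0900   0.7750   0.4225]
  [ 0.0950   0.2950   0.7075]
(I − A)⁻¹ = adj(I−A) / det(I−A) ≈
  [   1.2427     0.7010     0.8338]
  [   0.1912     1.6463     0.8975]
  [   0.2018     0.6267     1.5029]
First solve x = (I − A)⁻¹ d = adj(I−A)·d / det(I−A); in particular x_2 = (0.0900·360 + 0.7750·580 + 0.4225·200) / 0.47075 = 566.40 / 0.47075 ≈ 1203.186.
Intermediate flow from 3 to 2: z_32 = a_32 · x_2 = 0.30 × 566.40 / 0.47075 = 169.92 / 0.47075 ≈ 361.0.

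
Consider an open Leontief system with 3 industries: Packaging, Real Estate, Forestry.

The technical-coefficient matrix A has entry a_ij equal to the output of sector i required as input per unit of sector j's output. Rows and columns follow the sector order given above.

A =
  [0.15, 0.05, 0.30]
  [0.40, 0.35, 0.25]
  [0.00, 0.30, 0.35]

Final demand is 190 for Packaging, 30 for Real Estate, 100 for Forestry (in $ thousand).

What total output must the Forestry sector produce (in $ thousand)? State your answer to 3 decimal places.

x_3 = 339.726

I − A =
  [   0.85    -0.05    -0.30]
  [  -0.40     0.65    -0.25]
  [   0.00    -0.30     0.65]
Cofactors of I−A, C_ij = (−1)^(i+j)·(minor ij) (rows/columns in the sector order above):
  C_11 = (0.65)(0.65) − (-0.25)(-0.30) = 0.3475
  C_12 = −[(-0.40)(0.65) − (-0.25)(0.00)] = 0.2600
  C_13 = (-0.40)(-0.30) − (0.65)(0.00) = 0.1200
  C_21 = −[(-0.05)(0.65) − (-0.30)(-0.30)] = 0.1225
  C_22 = (0.85)(0.65) − (-0.30)(0.00) = 0.5525
  C_23 = −[(0.85)(-0.30) − (-0.05)(0.00)] = 0.2550
  C_31 = (-0.05)(-0.25) − (-0.30)(0.65) = 0.2075
  C_32 = −[(0.85)(-0.25) − (-0.30)(-0.40)] = 0.3325
  C_33 = (0.85)(0.65) − (-0.05)(-0.40) = 0.5325
det(I−A) = Σ_j (I−A)_1j·C_1j = (0.85)(0.3475) + (-0.05)(0.2600) + (-0.30)(0.1200) = 0.246375
adj(I−A) = Cᵀ =
  [ 0.3475   0.1225   0.2075]
  [ 0.2600   0.5525   0.3325]
  [ 0.1200   0.2550   0.5325]
(I − A)⁻¹ = adj(I−A) / det(I−A) ≈
  [   1.4105     0.4972     0.8422]
  [   1.0553     2.2425     1.3496]
  [   0.4871     1.0350     2.1613]
x = (I − A)⁻¹ d = adj(I−A)·d / det(I−A), with det(I−A) = 0.246375:
  x_1 = (0.3475·190 + 0.1225·30 + 0.2075·100) / 0.246375 = 90.45 / 0.246375 ≈ 367.123
  x_2 = (0.2600·190 + 0.5525·30 + 0.3325·100) / 0.246375 = 99.225 / 0.246375 ≈ 402.740
  x_3 = (0.1200·190 + 0.2550·30 + 0.5325·100) / 0.246375 = 83.70 / 0.246375 ≈ 339.726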